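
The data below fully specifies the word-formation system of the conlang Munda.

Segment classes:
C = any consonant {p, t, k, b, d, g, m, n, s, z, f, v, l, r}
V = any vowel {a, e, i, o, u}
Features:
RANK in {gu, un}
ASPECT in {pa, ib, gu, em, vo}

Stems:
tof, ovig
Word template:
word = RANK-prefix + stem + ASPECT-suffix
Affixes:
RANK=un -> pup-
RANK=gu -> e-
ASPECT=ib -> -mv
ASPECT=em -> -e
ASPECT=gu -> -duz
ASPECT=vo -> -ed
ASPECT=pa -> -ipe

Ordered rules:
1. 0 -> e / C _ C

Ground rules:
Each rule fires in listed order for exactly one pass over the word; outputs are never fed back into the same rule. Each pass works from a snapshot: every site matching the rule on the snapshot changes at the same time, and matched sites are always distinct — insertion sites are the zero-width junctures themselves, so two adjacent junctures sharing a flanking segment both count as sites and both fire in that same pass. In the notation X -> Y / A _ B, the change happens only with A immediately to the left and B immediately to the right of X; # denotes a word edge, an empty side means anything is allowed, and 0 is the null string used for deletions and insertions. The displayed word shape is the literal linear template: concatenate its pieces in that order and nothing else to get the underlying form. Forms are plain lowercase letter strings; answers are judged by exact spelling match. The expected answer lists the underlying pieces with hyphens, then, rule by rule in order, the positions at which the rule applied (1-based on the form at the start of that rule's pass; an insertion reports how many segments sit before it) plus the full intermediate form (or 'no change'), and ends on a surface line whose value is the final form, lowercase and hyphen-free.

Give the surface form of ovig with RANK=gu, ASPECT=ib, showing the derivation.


underlying: e-ovig-mv
1. 0 -> e / C _ C: inserts after position(s) 5, 6: eovigemev
surface: eovigemev


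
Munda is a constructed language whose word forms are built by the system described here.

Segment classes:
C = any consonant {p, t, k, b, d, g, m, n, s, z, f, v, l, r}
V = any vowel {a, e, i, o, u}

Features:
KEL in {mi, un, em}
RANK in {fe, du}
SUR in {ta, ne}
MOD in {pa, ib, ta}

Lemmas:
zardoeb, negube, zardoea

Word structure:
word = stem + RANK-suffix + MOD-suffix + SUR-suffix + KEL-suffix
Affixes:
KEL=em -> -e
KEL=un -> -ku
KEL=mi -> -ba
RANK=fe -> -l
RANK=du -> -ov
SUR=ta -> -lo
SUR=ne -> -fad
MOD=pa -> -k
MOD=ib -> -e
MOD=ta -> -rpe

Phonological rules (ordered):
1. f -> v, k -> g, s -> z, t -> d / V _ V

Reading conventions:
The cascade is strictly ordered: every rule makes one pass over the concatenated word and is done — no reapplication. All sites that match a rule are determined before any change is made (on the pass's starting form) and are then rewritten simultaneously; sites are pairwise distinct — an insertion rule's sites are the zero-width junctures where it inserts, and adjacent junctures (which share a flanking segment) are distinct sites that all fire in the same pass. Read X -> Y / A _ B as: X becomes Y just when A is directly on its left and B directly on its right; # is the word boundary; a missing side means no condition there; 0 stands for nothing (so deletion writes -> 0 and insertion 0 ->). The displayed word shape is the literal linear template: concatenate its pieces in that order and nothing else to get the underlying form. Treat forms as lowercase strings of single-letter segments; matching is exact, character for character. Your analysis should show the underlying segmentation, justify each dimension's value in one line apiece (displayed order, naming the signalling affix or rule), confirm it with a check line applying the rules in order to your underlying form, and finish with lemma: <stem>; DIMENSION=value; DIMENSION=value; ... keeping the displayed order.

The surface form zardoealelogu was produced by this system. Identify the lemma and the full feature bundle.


underlying: zardoea-l-e-lo-ku
KEL=un - signalled by the affix -ku
RANK=fe - signalled by the affix -l
SUR=ta - signalled by the affix -lo
MOD=ib - signalled by the affix -e
check: zardoealeloku -> zardoealelogu
lemma: zardoea; KEL=un; RANK=fe; SUR=ta; MOD=ib


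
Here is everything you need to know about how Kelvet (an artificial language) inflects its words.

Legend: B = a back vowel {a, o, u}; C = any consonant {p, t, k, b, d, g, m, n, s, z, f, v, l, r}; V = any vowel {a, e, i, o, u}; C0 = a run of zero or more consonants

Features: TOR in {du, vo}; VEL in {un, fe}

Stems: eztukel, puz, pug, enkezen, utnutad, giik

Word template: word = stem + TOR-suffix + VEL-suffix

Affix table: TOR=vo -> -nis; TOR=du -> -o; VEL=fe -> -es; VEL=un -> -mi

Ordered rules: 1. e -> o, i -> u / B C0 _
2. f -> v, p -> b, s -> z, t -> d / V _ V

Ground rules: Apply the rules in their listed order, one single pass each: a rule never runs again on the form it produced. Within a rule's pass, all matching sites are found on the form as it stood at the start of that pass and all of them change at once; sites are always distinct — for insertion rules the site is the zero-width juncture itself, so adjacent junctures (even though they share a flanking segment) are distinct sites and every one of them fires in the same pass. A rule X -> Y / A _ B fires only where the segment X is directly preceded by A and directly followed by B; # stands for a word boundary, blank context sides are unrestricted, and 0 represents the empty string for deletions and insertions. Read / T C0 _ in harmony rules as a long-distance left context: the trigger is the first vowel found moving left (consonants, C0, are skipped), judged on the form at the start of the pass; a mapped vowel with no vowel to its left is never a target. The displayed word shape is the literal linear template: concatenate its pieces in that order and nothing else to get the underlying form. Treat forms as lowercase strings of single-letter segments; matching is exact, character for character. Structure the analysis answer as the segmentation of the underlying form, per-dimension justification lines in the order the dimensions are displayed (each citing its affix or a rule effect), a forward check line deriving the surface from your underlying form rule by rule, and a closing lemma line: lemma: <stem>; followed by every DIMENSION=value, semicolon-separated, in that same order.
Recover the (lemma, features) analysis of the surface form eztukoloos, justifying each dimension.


underlying: eztukel-o-es
TOR=du - signalled by the affix -o
VEL=fe - signalled by the affix -es
check: eztukeloes -> eztukoloos -> eztukoloos
lemma: eztukel; TOR=du; VEL=fe


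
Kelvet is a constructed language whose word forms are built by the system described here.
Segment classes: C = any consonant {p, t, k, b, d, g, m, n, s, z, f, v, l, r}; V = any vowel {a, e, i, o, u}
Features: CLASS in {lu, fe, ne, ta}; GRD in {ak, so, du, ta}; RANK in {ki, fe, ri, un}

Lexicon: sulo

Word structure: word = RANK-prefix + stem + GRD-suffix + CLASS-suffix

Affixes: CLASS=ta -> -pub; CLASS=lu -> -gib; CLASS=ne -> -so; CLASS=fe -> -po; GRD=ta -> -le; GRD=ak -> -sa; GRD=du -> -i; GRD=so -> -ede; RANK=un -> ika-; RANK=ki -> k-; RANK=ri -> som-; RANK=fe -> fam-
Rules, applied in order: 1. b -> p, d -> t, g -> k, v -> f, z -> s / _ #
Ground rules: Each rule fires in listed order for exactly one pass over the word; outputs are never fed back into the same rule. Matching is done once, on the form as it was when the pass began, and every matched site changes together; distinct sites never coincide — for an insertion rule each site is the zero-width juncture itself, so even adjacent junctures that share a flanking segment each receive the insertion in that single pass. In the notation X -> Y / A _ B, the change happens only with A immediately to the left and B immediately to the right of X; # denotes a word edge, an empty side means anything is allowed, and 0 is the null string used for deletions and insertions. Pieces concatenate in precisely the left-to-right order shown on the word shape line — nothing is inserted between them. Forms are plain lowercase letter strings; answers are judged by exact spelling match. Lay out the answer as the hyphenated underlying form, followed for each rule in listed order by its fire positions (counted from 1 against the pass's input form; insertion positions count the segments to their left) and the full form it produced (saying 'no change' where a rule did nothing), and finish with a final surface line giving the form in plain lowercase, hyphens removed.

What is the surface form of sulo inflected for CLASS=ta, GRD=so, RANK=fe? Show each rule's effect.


underlying: fam-sulo-ede-pub
1. b -> p, d -> t, g -> k, v -> f, z -> s / _ #: fires at position(s) 13: famsuloedepup
surface: famsuloedepup


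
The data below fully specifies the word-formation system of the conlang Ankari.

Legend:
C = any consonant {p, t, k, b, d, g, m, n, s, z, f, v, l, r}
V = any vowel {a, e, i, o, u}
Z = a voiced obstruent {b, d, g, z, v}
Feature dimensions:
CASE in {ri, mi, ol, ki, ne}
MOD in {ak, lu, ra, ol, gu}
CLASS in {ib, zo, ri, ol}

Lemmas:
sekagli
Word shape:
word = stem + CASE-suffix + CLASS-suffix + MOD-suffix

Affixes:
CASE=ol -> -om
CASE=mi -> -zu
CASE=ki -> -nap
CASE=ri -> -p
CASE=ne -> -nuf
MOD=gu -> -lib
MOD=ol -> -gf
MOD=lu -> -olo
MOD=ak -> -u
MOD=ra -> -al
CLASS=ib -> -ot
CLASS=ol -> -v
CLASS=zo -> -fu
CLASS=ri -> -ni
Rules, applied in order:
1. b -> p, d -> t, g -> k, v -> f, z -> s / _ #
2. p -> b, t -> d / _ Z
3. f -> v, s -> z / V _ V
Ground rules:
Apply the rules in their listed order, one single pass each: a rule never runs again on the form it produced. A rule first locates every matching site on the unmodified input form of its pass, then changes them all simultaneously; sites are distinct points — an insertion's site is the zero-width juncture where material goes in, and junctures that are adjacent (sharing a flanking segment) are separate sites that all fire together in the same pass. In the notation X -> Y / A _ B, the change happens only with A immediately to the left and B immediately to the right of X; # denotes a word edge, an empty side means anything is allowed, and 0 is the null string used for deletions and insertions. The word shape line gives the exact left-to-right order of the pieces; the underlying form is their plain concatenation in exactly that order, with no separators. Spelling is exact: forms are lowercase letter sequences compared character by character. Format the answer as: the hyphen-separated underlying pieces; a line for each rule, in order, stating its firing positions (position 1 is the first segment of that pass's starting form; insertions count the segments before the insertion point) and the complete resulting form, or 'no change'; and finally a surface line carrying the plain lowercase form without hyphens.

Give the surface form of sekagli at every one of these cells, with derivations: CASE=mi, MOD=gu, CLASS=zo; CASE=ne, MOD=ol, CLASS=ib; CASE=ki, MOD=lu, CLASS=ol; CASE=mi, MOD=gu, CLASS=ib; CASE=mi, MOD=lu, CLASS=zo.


cell CASE=mi, MOD=gu, CLASS=zo:
underlying: sekagli-zu-fu-lib
1. b -> p, d -> t, g -> k, v -> f, z -> s / _ #: fires at position(s) 14: sekaglizufulip
2. p -> b, t -> d / _ Z: no change
3. f -> v, s -> z / V _ V: fires at position(s) 10: sekaglizuvulip
surface: sekaglizuvulip

cell CASE=ne, MOD=ol, CLASS=ib:
underlying: sekagli-nuf-ot-gf
1. b -> p, d -> t, g -> k, v -> f, z -> s / _ #: no change
2. p -> b, t -> d / _ Z: fires at position(s) 12: sekaglinufodgf
3. f -> v, s -> z / V _ V: fires at position(s) 10: sekaglinuvodgf
surface: sekaglinuvodgf

cell CASE=ki, MOD=lu, CLASS=ol:
underlying: sekagli-nap-v-olo
1. b -> p, d -> t, g -> k, v -> f, z -> s / _ #: no change
2. p -> b, t -> d / _ Z: fires at position(s) 10: sekaglinabvolo
3. f -> v, s -> z / V _ V: no change
surface: sekaglinabvolo

cell CASE=mi, MOD=gu, CLASS=ib:
underlying: sekagli-zu-ot-lib
1. b -> p, d -> t, g -> k, v -> f, z -> s / _ #: fires at position(s) 14: sekaglizuotlip
2. p -> b, t -> d / _ Z: no change
3. f -> v, s -> z / V _ V: no change
surface: sekaglizuotlip

cell CASE=mi, MOD=lu, CLASS=zo:
underlying: sekagli-zu-fu-olo
1. b -> p, d -> t, g -> k, v -> f, z -> s / _ #: no change
2. p -> b, t -> d / _ Z: no change
3. f -> v, s -> z / V _ V: fires at position(s) 10: sekaglizuvuolo
surface: sekaglizuvuolo


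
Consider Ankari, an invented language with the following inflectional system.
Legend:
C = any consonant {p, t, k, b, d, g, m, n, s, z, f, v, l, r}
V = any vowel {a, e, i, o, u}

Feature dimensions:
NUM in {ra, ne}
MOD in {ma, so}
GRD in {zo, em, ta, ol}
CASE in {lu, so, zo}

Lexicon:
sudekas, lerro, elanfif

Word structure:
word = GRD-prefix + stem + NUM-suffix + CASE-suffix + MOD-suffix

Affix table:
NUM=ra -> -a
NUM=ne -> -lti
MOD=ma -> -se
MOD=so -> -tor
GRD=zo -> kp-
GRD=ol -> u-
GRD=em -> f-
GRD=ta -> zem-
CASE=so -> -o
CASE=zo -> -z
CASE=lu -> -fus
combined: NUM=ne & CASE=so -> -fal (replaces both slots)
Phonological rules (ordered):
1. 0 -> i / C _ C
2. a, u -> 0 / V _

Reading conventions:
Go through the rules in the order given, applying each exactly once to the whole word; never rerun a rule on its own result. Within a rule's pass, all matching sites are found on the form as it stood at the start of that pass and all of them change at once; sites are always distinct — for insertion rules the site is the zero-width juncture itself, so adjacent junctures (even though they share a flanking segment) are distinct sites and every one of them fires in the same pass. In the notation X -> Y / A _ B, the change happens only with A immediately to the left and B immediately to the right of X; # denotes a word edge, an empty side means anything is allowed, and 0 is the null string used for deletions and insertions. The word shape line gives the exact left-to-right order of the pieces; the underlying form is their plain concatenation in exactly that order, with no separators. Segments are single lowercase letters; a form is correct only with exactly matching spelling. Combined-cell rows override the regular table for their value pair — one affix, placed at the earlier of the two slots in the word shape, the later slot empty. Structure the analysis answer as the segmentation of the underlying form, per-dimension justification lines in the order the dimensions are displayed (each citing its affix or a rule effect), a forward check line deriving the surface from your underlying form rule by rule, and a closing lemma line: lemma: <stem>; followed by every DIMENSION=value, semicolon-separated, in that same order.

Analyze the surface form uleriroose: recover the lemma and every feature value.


underlying: u-lerro-a-o-se
NUM=ra - signalled by the affix -a
MOD=ma - signalled by the affix -se
GRD=ol - signalled by the affix u-
CASE=so - signalled by the affix -o
check: ulerroaose -> uleriroaose -> uleriroose
lemma: lerro; NUM=ra; MOD=ma; GRD=ol; CASE=so


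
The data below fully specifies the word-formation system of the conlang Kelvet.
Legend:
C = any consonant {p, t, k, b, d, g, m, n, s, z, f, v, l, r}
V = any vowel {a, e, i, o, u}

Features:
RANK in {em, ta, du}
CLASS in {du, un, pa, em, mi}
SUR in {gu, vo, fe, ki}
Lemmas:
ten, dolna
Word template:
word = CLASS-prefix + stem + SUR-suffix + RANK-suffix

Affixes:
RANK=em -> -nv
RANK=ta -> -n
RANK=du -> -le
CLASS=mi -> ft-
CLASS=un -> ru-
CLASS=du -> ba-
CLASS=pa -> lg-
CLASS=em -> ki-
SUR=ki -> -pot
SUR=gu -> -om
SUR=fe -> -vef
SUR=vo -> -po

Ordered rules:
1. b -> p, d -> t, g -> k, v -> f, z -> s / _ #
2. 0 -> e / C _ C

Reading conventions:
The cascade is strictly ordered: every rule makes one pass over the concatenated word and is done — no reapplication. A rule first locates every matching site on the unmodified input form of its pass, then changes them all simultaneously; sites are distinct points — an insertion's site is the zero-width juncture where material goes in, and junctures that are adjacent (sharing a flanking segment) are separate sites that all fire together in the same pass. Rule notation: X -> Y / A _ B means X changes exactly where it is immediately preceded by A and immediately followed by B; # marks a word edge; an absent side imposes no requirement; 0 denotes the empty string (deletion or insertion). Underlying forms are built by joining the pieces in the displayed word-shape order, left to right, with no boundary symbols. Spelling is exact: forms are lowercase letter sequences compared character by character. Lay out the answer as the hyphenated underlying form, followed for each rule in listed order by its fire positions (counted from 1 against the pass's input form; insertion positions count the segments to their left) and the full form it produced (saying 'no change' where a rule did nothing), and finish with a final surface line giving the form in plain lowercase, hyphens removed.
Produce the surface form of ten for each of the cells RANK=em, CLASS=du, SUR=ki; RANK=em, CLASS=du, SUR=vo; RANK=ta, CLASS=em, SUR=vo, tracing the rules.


cell RANK=em, CLASS=du, SUR=ki:
underlying: ba-ten-pot-nv
1. b -> p, d -> t, g -> k, v -> f, z -> s / _ #: fires at position(s) 10: batenpotnf
2. 0 -> e / C _ C: inserts after position(s) 5, 8, 9: batenepotenef
surface: batenepotenef

cell RANK=em, CLASS=du, SUR=vo:
underlying: ba-ten-po-nv
1. b -> p, d -> t, g -> k, v -> f, z -> s / _ #: fires at position(s) 9: batenponf
2. 0 -> e / C _ C: inserts after position(s) 5, 8: bateneponef
surface: bateneponef

cell RANK=ta, CLASS=em, SUR=vo:
underlying: ki-ten-po-n
1. b -> p, d -> t, g -> k, v -> f, z -> s / _ #: no change
2. 0 -> e / C _ C: inserts after position(s) 5: kitenepon
surface: kitenepon


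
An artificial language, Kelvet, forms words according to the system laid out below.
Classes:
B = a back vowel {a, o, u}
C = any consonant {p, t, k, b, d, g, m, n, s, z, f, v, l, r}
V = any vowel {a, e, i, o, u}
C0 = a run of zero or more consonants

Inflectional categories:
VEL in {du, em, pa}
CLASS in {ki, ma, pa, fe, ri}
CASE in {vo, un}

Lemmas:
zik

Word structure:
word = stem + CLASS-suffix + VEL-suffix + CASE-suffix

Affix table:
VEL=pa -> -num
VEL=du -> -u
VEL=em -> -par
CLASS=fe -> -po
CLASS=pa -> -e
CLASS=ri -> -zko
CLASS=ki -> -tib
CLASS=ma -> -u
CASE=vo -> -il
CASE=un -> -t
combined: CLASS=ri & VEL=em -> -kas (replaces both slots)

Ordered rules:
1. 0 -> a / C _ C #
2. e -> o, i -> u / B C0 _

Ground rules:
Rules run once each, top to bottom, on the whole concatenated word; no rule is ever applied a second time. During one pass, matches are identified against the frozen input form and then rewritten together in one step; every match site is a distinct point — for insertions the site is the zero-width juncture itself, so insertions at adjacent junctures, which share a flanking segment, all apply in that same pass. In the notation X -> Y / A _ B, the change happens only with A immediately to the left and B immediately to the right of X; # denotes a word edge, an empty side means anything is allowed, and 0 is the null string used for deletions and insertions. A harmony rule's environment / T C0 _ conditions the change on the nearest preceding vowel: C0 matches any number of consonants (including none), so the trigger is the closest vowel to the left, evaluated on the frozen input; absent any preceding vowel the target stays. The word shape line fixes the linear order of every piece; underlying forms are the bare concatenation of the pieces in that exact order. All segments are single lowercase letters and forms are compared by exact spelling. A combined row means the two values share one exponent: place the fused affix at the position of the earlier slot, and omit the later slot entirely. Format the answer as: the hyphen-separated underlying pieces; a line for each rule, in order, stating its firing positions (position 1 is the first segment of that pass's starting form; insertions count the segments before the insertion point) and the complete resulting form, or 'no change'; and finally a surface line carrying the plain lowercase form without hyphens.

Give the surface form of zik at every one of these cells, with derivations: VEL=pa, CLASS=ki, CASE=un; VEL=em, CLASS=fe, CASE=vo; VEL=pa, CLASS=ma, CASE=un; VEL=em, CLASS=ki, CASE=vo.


cell VEL=pa, CLASS=ki, CASE=un:
underlying: zik-tib-num-t
1. 0 -> a / C _ C #: inserts after position(s) 9: ziktibnumat
2. e -> o, i -> u / B C0 _: no change
surface: ziktibnumat

cell VEL=em, CLASS=fe, CASE=vo:
underlying: zik-po-par-il
1. 0 -> a / C _ C #: no change
2. e -> o, i -> u / B C0 _: fires at position(s) 9: zikpoparul
surface: zikpoparul

cell VEL=pa, CLASS=ma, CASE=un:
underlying: zik-u-num-t
1. 0 -> a / C _ C #: inserts after position(s) 7: zikunumat
2. e -> o, i -> u / B C0 _: no change
surface: zikunumat

cell VEL=em, CLASS=ki, CASE=vo:
underlying: zik-tib-par-il
1. 0 -> a / C _ C #: no change
2. e -> o, i -> u / B C0 _: fires at position(s) 10: ziktibparul
surface: ziktibparul


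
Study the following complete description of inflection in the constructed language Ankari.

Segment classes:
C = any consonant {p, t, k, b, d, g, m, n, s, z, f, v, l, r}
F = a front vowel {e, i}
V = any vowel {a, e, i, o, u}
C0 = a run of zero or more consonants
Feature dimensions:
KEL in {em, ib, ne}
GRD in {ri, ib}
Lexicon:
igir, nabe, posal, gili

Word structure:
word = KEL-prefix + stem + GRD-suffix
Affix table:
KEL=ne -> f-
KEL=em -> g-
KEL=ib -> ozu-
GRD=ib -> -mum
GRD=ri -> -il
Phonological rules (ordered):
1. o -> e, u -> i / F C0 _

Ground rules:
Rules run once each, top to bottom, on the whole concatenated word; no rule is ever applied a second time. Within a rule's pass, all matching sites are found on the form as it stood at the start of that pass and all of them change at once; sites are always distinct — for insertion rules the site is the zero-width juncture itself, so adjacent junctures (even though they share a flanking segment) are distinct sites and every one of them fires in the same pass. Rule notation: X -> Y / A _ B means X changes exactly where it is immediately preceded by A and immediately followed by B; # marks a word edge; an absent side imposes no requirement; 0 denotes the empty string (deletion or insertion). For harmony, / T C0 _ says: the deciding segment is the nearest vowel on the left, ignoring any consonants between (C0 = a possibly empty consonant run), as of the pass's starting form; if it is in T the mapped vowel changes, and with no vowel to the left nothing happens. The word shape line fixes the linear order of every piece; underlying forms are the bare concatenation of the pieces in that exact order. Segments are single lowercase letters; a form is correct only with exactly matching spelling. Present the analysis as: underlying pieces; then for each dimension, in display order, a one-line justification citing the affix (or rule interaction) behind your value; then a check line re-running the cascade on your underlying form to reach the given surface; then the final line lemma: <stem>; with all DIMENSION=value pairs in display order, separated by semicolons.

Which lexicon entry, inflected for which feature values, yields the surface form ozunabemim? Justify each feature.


underlying: ozu-nabe-mum
KEL=ib - signalled by the affix ozu-
GRD=ib - signalled by the affix -mum
check: ozunabemum -> ozunabemim
lemma: nabe; KEL=ib; GRD=ib


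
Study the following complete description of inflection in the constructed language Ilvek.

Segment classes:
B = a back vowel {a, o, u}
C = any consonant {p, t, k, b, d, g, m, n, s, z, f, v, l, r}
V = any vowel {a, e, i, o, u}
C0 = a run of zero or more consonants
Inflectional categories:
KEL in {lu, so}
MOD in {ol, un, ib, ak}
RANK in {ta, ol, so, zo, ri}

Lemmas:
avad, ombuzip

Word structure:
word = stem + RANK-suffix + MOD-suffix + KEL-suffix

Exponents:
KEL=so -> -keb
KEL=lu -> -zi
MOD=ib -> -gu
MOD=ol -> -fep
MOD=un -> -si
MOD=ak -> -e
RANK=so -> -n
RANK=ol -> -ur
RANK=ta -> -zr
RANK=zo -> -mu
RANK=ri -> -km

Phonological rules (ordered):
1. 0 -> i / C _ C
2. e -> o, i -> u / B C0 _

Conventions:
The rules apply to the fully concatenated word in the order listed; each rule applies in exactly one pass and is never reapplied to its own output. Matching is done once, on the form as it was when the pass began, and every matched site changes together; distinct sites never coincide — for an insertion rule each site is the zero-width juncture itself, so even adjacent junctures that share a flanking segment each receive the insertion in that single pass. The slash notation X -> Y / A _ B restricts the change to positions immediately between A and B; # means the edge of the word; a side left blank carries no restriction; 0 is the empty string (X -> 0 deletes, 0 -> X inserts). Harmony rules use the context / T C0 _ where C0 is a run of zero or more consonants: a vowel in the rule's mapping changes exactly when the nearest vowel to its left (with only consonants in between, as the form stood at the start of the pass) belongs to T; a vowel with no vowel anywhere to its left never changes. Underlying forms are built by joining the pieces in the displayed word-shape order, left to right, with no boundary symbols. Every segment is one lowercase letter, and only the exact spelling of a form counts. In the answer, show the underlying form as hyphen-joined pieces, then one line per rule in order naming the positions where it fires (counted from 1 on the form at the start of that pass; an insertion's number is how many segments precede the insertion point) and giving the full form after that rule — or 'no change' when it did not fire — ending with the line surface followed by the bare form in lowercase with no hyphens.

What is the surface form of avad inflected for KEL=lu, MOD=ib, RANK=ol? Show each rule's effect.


underlying: avad-ur-gu-zi
1. 0 -> i / C _ C: inserts after position(s) 6: avaduriguzi
2. e -> o, i -> u / B C0 _: fires at position(s) 7, 11: avaduruguzu
surface: avaduruguzu


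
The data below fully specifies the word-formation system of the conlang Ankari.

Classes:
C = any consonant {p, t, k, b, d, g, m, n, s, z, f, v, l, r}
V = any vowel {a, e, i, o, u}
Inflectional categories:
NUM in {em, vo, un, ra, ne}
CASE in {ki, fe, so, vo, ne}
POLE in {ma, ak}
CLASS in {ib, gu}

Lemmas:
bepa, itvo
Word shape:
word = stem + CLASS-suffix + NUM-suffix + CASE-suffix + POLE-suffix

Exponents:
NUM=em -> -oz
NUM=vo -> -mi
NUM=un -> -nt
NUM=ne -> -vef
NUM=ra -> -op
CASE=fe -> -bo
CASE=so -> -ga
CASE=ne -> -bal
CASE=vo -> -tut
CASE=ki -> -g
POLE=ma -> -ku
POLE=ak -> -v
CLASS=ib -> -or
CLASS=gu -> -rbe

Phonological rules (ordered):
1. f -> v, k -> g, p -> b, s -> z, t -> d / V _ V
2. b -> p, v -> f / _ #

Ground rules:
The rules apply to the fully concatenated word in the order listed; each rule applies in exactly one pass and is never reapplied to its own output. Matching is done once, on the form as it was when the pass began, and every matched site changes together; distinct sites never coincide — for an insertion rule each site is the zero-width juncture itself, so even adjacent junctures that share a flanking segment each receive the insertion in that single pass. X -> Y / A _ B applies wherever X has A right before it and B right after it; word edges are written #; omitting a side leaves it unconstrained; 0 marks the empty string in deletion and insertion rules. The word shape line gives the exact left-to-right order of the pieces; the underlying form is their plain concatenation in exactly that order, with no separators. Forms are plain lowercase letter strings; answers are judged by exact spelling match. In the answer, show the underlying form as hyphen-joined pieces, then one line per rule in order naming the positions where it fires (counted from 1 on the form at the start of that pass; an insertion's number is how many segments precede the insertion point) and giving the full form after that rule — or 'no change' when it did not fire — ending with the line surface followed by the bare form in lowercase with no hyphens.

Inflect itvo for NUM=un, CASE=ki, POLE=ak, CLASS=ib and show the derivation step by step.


underlying: itvo-or-nt-g-v
1. f -> v, k -> g, p -> b, s -> z, t -> d / V _ V: no change
2. b -> p, v -> f / _ #: fires at position(s) 10: itvoorntgf
surface: itvoorntgf


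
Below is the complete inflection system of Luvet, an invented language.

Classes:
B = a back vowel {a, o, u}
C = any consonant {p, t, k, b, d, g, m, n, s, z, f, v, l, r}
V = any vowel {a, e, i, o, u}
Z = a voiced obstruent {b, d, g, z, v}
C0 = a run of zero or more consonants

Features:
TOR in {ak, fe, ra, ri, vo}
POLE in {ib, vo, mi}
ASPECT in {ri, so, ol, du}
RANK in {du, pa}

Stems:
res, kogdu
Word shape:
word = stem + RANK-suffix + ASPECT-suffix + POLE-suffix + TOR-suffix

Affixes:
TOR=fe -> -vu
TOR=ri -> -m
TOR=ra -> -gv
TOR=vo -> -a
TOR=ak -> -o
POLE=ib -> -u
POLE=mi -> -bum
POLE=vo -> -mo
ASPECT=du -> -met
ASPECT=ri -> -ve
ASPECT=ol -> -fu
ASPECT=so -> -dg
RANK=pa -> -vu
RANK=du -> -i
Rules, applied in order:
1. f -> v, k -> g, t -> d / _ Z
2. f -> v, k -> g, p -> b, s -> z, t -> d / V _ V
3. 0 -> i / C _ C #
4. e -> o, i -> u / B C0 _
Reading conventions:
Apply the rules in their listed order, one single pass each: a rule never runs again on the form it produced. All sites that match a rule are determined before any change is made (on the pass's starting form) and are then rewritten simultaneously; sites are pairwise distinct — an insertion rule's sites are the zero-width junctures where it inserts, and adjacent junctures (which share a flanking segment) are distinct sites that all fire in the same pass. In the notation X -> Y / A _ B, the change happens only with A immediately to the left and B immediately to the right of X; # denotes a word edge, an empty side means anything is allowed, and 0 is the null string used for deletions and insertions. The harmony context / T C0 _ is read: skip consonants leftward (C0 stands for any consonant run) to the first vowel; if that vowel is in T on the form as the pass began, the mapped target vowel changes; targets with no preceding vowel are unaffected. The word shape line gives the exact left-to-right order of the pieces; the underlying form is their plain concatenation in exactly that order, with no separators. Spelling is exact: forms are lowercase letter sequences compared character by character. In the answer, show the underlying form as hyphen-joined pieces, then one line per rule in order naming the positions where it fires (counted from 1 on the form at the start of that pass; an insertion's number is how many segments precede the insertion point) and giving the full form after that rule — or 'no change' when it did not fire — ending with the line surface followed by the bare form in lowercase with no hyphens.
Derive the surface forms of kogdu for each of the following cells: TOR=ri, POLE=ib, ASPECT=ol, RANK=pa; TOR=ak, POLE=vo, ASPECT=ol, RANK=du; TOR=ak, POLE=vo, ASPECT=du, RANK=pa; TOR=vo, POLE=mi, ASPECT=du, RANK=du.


cell TOR=ri, POLE=ib, ASPECT=ol, RANK=pa:
underlying: kogdu-vu-fu-u-m
1. f -> v, k -> g, t -> d / _ Z: no change
2. f -> v, k -> g, p -> b, s -> z, t -> d / V _ V: fires at position(s) 8: kogduvuvuum
3. 0 -> i / C _ C #: no change
4. e -> o, i -> u / B C0 _: no change
surface: kogduvuvuum

cell TOR=ak, POLE=vo, ASPECT=ol, RANK=du:
underlying: kogdu-i-fu-mo-o
1. f -> v, k -> g, t -> d / _ Z: no change
2. f -> v, k -> g, p -> b, s -> z, t -> d / V _ V: fires at position(s) 7: kogduivumoo
3. 0 -> i / C _ C #: no change
4. e -> o, i -> u / B C0 _: fires at position(s) 6: kogduuvumoo
surface: kogduuvumoo

cell TOR=ak, POLE=vo, ASPECT=du, RANK=pa:
underlying: kogdu-vu-met-mo-o
1. f -> v, k -> g, t -> d / _ Z: no change
2. f -> v, k -> g, p -> b, s -> z, t -> d / V _ V: no change
3. 0 -> i / C _ C #: no change
4. e -> o, i -> u / B C0 _: fires at position(s) 9: kogduvumotmoo
surface: kogduvumotmoo

cell TOR=vo, POLE=mi, ASPECT=du, RANK=du:
underlying: kogdu-i-met-bum-a
1. f -> v, k -> g, t -> d / _ Z: fires at position(s) 9: kogduimedbuma
2. f -> v, k -> g, p -> b, s -> z, t -> d / V _ V: no change
3. 0 -> i / C _ C #: no change
4. e -> o, i -> u / B C0 _: fires at position(s) 6: kogduumedbuma
surface: kogduumedbuma


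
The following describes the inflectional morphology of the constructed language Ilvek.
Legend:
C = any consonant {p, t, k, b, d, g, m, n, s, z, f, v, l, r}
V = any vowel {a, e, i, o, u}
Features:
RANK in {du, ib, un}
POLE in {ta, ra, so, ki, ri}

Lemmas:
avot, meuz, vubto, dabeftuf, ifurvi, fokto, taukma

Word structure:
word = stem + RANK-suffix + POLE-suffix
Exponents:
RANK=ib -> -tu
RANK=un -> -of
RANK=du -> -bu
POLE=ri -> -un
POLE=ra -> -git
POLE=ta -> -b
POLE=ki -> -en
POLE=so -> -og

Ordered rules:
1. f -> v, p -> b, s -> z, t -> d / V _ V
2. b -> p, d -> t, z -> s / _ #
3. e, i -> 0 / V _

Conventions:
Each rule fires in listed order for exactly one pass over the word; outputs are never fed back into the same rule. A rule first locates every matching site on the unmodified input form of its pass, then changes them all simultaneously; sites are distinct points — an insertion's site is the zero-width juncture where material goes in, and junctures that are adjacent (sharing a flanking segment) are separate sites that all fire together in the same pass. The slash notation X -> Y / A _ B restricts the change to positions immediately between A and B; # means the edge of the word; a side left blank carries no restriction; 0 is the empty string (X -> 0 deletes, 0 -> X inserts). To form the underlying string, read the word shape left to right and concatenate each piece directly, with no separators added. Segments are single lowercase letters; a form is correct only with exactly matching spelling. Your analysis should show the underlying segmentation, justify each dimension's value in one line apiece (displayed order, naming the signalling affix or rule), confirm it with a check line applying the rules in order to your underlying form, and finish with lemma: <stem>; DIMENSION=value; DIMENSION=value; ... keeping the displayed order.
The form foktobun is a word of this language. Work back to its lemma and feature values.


underlying: fokto-bu-en
RANK=du - signalled by the affix -bu
POLE=ki - signalled by the affix -en
check: foktobuen -> foktobuen -> foktobuen -> foktobun
lemma: fokto; RANK=du; POLE=ki


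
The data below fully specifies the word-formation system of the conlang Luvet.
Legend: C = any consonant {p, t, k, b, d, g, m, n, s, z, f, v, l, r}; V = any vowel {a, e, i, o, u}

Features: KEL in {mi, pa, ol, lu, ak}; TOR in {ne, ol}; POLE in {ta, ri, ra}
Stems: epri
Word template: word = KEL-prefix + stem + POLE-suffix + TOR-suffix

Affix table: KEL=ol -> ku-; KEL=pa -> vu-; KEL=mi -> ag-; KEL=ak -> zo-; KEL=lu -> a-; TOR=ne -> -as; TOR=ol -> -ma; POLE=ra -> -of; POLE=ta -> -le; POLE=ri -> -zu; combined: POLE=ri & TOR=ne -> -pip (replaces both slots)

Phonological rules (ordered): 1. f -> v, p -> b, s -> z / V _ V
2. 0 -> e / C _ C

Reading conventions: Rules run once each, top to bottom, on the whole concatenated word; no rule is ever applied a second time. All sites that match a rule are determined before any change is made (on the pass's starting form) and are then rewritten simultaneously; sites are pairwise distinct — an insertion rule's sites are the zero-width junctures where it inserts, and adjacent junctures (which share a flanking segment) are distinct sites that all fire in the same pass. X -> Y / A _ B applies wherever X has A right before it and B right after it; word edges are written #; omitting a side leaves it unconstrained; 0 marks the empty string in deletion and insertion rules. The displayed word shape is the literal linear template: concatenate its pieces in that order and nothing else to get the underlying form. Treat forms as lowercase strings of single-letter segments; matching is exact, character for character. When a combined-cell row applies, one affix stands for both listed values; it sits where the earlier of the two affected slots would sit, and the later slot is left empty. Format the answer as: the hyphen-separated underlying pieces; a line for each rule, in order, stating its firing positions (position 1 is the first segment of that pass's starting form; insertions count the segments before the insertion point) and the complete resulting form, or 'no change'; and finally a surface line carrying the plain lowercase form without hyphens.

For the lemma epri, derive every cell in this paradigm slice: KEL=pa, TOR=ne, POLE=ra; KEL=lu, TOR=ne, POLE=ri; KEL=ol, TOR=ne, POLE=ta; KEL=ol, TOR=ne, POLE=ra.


cell KEL=pa, TOR=ne, POLE=ra:
underlying: vu-epri-of-as
1. f -> v, p -> b, s -> z / V _ V: fires at position(s) 8: vuepriovas
2. 0 -> e / C _ C: inserts after position(s) 4: vueperiovas
surface: vueperiovas

cell KEL=lu, TOR=ne, POLE=ri:
underlying: a-epri-pip
1. f -> v, p -> b, s -> z / V _ V: fires at position(s) 6: aepribip
2. 0 -> e / C _ C: inserts after position(s) 3: aeperibip
surface: aeperibip

cell KEL=ol, TOR=ne, POLE=ta:
underlying: ku-epri-le-as
1. f -> v, p -> b, s -> z / V _ V: no change
2. 0 -> e / C _ C: inserts after position(s) 4: kueperileas
surface: kueperileas

cell KEL=ol, TOR=ne, POLE=ra:
underlying: ku-epri-of-as
1. f -> v, p -> b, s -> z / V _ V: fires at position(s) 8: kuepriovas
2. 0 -> e / C _ C: inserts after position(s) 4: kueperiovas
surface: kueperiovas


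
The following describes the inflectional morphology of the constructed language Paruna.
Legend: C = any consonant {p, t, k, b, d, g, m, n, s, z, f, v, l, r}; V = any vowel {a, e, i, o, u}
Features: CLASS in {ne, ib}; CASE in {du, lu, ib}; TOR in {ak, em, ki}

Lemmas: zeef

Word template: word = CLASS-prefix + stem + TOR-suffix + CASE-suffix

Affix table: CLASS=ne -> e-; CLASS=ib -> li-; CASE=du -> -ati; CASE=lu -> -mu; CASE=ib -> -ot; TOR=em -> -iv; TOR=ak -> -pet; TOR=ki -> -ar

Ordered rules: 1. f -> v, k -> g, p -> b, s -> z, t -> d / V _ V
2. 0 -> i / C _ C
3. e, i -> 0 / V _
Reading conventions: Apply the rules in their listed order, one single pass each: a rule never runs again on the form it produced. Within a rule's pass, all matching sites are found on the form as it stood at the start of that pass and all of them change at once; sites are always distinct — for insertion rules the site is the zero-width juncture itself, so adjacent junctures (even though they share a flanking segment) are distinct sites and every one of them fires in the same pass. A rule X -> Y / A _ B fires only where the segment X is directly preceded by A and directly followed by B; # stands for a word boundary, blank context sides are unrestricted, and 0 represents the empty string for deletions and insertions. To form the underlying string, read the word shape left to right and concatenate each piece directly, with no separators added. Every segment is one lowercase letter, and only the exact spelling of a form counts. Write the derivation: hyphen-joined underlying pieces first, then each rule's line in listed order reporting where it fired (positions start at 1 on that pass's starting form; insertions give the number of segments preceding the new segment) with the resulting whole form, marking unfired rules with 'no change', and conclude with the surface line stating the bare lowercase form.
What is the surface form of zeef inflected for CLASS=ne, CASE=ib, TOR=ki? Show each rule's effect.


underlying: e-zeef-ar-ot
1. f -> v, k -> g, p -> b, s -> z, t -> d / V _ V: fires at position(s) 5: ezeevarot
2. 0 -> i / C _ C: no change
3. e, i -> 0 / V _: fires at position(s) 4: ezevarot
surface: ezevarot


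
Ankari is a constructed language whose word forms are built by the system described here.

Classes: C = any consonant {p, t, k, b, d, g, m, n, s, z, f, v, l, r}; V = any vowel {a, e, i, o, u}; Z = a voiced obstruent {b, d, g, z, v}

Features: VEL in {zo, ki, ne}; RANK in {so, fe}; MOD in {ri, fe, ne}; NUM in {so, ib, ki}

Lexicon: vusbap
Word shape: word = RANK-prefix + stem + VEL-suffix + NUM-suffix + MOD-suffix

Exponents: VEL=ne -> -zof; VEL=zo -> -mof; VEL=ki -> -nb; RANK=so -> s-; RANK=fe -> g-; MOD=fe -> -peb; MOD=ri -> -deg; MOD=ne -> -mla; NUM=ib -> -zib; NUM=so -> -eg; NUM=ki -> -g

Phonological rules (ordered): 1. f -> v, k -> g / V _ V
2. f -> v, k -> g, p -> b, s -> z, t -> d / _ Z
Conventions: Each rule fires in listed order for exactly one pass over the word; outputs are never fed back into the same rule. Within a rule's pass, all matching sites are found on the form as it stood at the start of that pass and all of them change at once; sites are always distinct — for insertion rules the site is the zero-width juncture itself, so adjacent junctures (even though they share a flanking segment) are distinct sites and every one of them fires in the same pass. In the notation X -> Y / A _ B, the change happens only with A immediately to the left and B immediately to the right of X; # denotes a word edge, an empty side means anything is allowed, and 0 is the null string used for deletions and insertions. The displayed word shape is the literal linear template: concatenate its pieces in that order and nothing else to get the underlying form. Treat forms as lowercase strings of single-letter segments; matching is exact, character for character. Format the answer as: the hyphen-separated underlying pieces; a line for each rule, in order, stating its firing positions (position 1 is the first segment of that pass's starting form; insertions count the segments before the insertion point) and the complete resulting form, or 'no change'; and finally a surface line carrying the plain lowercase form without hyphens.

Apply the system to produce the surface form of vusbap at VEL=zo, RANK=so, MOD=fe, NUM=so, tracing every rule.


underlying: s-vusbap-mof-eg-peb
1. f -> v, k -> g / V _ V: fires at position(s) 10: svusbapmovegpeb
2. f -> v, k -> g, p -> b, s -> z, t -> d / _ Z: fires at position(s) 1, 4: zvuzbapmovegpeb
surface: zvuzbapmovegpeb
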